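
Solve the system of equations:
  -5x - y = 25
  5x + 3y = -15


Using Cramer's rule:
Determinant D = (-5)(3) - (5)(-1) = -15 + 5 = -10
Dx = (25)(3) - (-15)(-1) = 75 - 15 = 60
Dy = (-5)(-15) - (5)(25) = 75 - 125 = -50
x = Dx/D = 60/-10 = -6
y = Dy/D = -50/-10 = 5

x = -6, y = 5


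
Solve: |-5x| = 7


An absolute value equation |expr| = 7 gives two cases:
Case 1: -5x = 7
  -5x = 7, so x = -7/5
Case 2: -5x = -7
  -5x = -7, so x = 7/5

x = -7/5, x = 7/5


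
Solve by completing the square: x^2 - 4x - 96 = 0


Start: x^2 - 4x - 96 = 0
Move constant: x^2 - 4x = 96
Half of -4 is -2, squared is 4
Add 4 to both sides: x^2 - 4x + 4 = 100
(x - 2)^2 = 100
x - 2 = ±10
x = 2 + 10 = 12 or x = 2 - 10 = -8

x = -8, x = 12


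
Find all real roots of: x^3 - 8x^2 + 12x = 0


The constant term is 0, so x = 0 is a root. Factor out x:
  x(x^2 - 8x + 12) = 0
Solve the quadratic x^2 - 8x + 12 = 0: discriminant = (-8)^2 - 4(1)(12) = 64 - 48 = 16.
sqrt(16) = 4, so x = (8 ± 4)/2: x = 6 or x = 2.

x = 0, x = 2, x = 6


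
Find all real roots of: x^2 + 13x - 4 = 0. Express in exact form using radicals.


Using the quadratic formula: x = (-b ± sqrt(b^2 - 4ac)) / (2a)
Here a = 1, b = 13, c = -4
Discriminant = b^2 - 4ac = 13^2 - 4(1)(-4) = 169 + 16 = 185
Since discriminant = 185 > 0, there are two real roots.
x = (-13 ± sqrt(185)) / 2
Numerically: x ≈ 0.3007 or x ≈ -13.3007

x = (-13 + sqrt(185)) / 2 or x = (-13 - sqrt(185)) / 2


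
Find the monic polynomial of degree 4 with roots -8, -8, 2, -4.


A monic polynomial with roots -8, -8, 2, -4 is:
p(x) = (x + 8)(x + 8)(x - 2)(x + 4)
After multiplying by (x + 8): x + 8
After multiplying by (x + 8): x^2 + 16x + 64
After multiplying by (x - 2): x^3 + 14x^2 + 32x - 128
After multiplying by (x + 4): x^4 + 18x^3 + 88x^2 - 512

x^4 + 18x^3 + 88x^2 - 512


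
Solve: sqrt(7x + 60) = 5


Square both sides: 7x + 60 = 5^2 = 25
7x = 25 - 60 = -35
x = -5
Check: sqrt(7*(-5) + 60) = sqrt(25) = 5 ✓

x = -5


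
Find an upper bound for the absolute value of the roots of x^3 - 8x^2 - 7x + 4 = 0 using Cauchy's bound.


Cauchy's bound: all roots r satisfy |r| <= 1 + max(|a_i/a_n|) for i = 0,...,n-1
where a_n is the leading coefficient.

Coefficients: [1, -8, -7, 4]
Leading coefficient a_n = 1
Ratios |a_i/a_n|: 8, 7, 4
Maximum ratio: 8
Cauchy's bound: |r| <= 1 + 8 = 9

Upper bound = 9


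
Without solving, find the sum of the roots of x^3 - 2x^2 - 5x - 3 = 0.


By Vieta's formulas for x^3 + bx^2 + cx + d = 0:
  r1 + r2 + r3 = -b/a = 2
  r1*r2 + r1*r3 + r2*r3 = c/a = -5
  r1*r2*r3 = -d/a = 3


Sum = 2


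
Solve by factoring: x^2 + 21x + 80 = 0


We need two numbers that multiply to 80 and add to 21.
Those numbers are 5 and 16 (since 5 * 16 = 80 and 5 + 16 = 21).
So x^2 + 21x + 80 = (x + 5)(x + 16) = 0
Setting each factor to zero: x = -5 or x = -16

x = -16, x = -5


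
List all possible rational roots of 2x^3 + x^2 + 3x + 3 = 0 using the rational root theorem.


Rational root theorem: possible roots are ±p/q where:
  p divides the constant term (3): p ∈ {1, 3}
  q divides the leading coefficient (2): q ∈ {1, 2}

All possible rational roots: -3, -3/2, -1, -1/2, 1/2, 1, 3/2, 3

-3, -3/2, -1, -1/2, 1/2, 1, 3/2, 3


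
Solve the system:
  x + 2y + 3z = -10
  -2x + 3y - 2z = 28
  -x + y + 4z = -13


Using Cramer's rule. Expand each determinant along the first row.
D  = 1*[3*4 - (-2)*1] - 2*[(-2)*4 - (-2)*(-1)] + 3*[(-2)*1 - 3*(-1)]
  = 1*(14) - 2*(-10) + 3*(1) = 37
Dx = (-10)*[3*4 - (-2)*1] - 2*[28*4 - (-2)*(-13)] + 3*[28*1 - 3*(-13)]
  = (-10)*(14) - 2*(86) + 3*(67) = -111
Dy = 1*[28*4 - (-2)*(-13)] - (-10)*[(-2)*4 - (-2)*(-1)] + 3*[(-2)*(-13) - 28*(-1)]
  = 1*(86) - (-10)*(-10) + 3*(54) = 148
Dz = 1*[3*(-13) - 28*1] - 2*[(-2)*(-13) - 28*(-1)] + (-10)*[(-2)*1 - 3*(-1)]
  = 1*(-67) - 2*(54) + (-10)*(1) = -185
x = Dx/D = -111/37 = -3, y = Dy/D = 148/37 = 4, z = Dz/D = -185/37 = -5
Check eq1: (1)(-3) + (2)(4) + (3)(-5) = -10 = -10 ✓
Check eq2: (-2)(-3) + (3)(4) + (-2)(-5) = 28 = 28 ✓
Check eq3: (-1)(-3) + (1)(4) + (4)(-5) = -13 = -13 ✓

x = -3, y = 4, z = -5


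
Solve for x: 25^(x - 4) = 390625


Express both sides with the same base.
390625 = 25^4
Since the bases match, equate exponents: x - 4 = 4
So x = 4 - (-4) = 8

x = 8


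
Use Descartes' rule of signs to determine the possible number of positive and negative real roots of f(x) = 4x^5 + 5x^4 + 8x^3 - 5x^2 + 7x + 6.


Descartes' rule of signs:

For positive roots, count sign changes in f(x) = 4x^5 + 5x^4 + 8x^3 - 5x^2 + 7x + 6:
Signs of coefficients: +, +, +, -, +, +
Number of sign changes: 2
Possible positive real roots: 2, 0

For negative roots, examine f(-x) = -4x^5 + 5x^4 - 8x^3 - 5x^2 - 7x + 6:
Signs of coefficients: -, +, -, -, -, +
Number of sign changes: 3
Possible negative real roots: 3, 1

Positive roots: 2 or 0; Negative roots: 3 or 1


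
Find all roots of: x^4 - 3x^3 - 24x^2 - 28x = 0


The constant term is 0, so x = 0 is a root. Factor out x:
  x^3 - 3x^2 - 24x - 28 = 0
Let p(x) = x^3 - 3x^2 - 24x - 28. By the rational root theorem (leading coefficient 1), any rational root is an integer divisor of 28: try ±1, ±2, ... in turn.
Test x = 1: value = -54 ≠ 0.
Test x = -1: value = -8 ≠ 0.
Test x = 2: value = -80 ≠ 0.
Test x = -2: value = 0 ✓, so (x + 2) is a factor.
Synthetic division by (x + 2): bring down 1; 1(-2) - 3 = -5; (-5)(-2) - 24 = -14; (-14)(-2) - 28 = 0 → quotient x^2 - 5x - 14, remainder 0.
Solve the quadratic x^2 - 5x - 14 = 0: discriminant = (-5)^2 - 4(1)(-14) = 25 + 56 = 81.
sqrt(81) = 9, so x = (5 ± 9)/2: x = 7 or x = -2.
Collecting all roots found:

x = -2 (multiplicity 2), x = 0, x = 7


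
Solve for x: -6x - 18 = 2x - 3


Starting with: -6x - 18 = 2x - 3
Move all x terms to left: (-6 - 2)x = -3 + 18
Simplify: -8x = 15
Divide both sides by -8: x = -15/8

x = -15/8


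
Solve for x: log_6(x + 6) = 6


Convert to exponential form: x + 6 = 6^6 = 46656
x = 46656 - 6 = 46650
Check: log_6(46650 + 6) = log_6(46656) = log_6(46656) = 6 ✓

x = 46650


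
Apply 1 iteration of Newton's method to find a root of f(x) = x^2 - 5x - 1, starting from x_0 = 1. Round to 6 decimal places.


Newton's method: x_(n+1) = x_n - f(x_n)/f'(x_n)
f(x) = x^2 - 5x - 1
f'(x) = 2x - 5

Iteration 1:
  f(1.000000) = -5.000000
  f'(1.000000) = -3.000000
  x_1 = 1.000000 - (-5.000000)/(-3.000000) = -0.666667

x_1 = -0.666667


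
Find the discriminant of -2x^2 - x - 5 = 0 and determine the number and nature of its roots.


For ax^2 + bx + c = 0, discriminant D = b^2 - 4ac
Here a = -2, b = -1, c = -5
D = (-1)^2 - 4(-2)(-5) = 1 - 40 = -39

D = -39 < 0
The equation has no real roots (2 complex conjugate roots).

Discriminant = -39, no real roots (2 complex conjugate roots)


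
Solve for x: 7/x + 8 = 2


Subtract 8 from both sides: 7/x = -6
Multiply both sides by x: 7 = -6 * x
Divide by -6: x = -7/6

x = -7/6


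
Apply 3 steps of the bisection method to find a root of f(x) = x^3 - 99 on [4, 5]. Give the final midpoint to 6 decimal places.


f(x) = x^3 - 99
f(4) = -35 < 0
f(5) = 26 > 0

Step 1: midpoint = (4.000000 + 5.000000)/2 = 4.500000
  f(4.500000) = -7.875000
  f(mid) < 0, so root is in [4.500000, 5.000000]

Step 2: midpoint = (4.500000 + 5.000000)/2 = 4.750000
  f(4.750000) = 8.171875
  f(mid) > 0, so root is in [4.500000, 4.750000]

Step 3: midpoint = (4.500000 + 4.750000)/2 = 4.625000
  f(4.625000) = -0.068359
  f(mid) < 0, so root is in [4.625000, 4.750000]

midpoint = 4.625000


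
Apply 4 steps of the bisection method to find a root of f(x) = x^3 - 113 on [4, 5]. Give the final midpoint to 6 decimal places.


f(x) = x^3 - 113
f(4) = -49 < 0
f(5) = 12 > 0

Step 1: midpoint = (4.000000 + 5.000000)/2 = 4.500000
  f(4.500000) = -21.875000
  f(mid) < 0, so root is in [4.500000, 5.000000]

Step 2: midpoint = (4.500000 + 5.000000)/2 = 4.750000
  f(4.750000) = -5.828125
  f(mid) < 0, so root is in [4.750000, 5.000000]

Step 3: midpoint = (4.750000 + 5.000000)/2 = 4.875000
  f(4.875000) = 2.857422
  f(mid) > 0, so root is in [4.750000, 4.875000]

Step 4: midpoint = (4.750000 + 4.875000)/2 = 4.812500
  f(4.812500) = -1.541748
  f(mid) < 0, so root is in [4.812500, 4.875000]

midpoint = 4.812500


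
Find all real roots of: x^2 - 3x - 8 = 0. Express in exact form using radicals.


Using the quadratic formula: x = (-b ± sqrt(b^2 - 4ac)) / (2a)
Here a = 1, b = -3, c = -8
Discriminant = b^2 - 4ac = (-3)^2 - 4(1)(-8) = 9 + 32 = 41
Since discriminant = 41 > 0, there are two real roots.
x = (3 ± sqrt(41)) / 2
Numerically: x ≈ 4.7016 or x ≈ -1.7016

x = (3 + sqrt(41)) / 2 or x = (3 - sqrt(41)) / 2


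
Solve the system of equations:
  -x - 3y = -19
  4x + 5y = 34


Using Cramer's rule:
Determinant D = (-1)(5) - (4)(-3) = -5 + 12 = 7
Dx = (-19)(5) - (34)(-3) = -95 + 102 = 7
Dy = (-1)(34) - (4)(-19) = -34 + 76 = 42
x = Dx/D = 7/7 = 1
y = Dy/D = 42/7 = 6

x = 1, y = 6


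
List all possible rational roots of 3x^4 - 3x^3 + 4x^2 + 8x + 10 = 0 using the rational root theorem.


Rational root theorem: possible roots are ±p/q where:
  p divides the constant term (10): p ∈ {1, 2, 5, 10}
  q divides the leading coefficient (3): q ∈ {1, 3}

All possible rational roots: -10, -5, -10/3, -2, -5/3, -1, -2/3, -1/3, 1/3, 2/3, 1, 5/3, 2, 10/3, 5, 10

-10, -5, -10/3, -2, -5/3, -1, -2/3, -1/3, 1/3, 2/3, 1, 5/3, 2, 10/3, 5, 10


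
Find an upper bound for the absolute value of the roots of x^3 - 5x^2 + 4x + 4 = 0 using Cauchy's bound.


Cauchy's bound: all roots r satisfy |r| <= 1 + max(|a_i/a_n|) for i = 0,...,n-1
where a_n is the leading coefficient.

Coefficients: [1, -5, 4, 4]
Leading coefficient a_n = 1
Ratios |a_i/a_n|: 5, 4, 4
Maximum ratio: 5
Cauchy's bound: |r| <= 1 + 5 = 6

Upper bound = 6


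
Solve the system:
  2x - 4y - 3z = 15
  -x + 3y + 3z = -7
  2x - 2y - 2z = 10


Using Cramer's rule. Expand each determinant along the first row.
D  = 2*[3*(-2) - 3*(-2)] - (-4)*[(-1)*(-2) - 3*2] + (-3)*[(-1)*(-2) - 3*2]
  = 2*(0) - (-4)*(-4) + (-3)*(-4) = -4
Dx = 15*[3*(-2) - 3*(-2)] - (-4)*[(-7)*(-2) - 3*10] + (-3)*[(-7)*(-2) - 3*10]
  = 15*(0) - (-4)*(-16) + (-3)*(-16) = -16
Dy = 2*[(-7)*(-2) - 3*10] - 15*[(-1)*(-2) - 3*2] + (-3)*[(-1)*10 - (-7)*2]
  = 2*(-16) - 15*(-4) + (-3)*(4) = 16
Dz = 2*[3*10 - (-7)*(-2)] - (-4)*[(-1)*10 - (-7)*2] + 15*[(-1)*(-2) - 3*2]
  = 2*(16) - (-4)*(4) + 15*(-4) = -12
x = Dx/D = -16/-4 = 4, y = Dy/D = 16/-4 = -4, z = Dz/D = -12/-4 = 3
Check eq1: (2)(4) + (-4)(-4) + (-3)(3) = 15 = 15 ✓
Check eq2: (-1)(4) + (3)(-4) + (3)(3) = -7 = -7 ✓
Check eq3: (2)(4) + (-2)(-4) + (-2)(3) = 10 = 10 ✓

x = 4, y = -4, z = 3


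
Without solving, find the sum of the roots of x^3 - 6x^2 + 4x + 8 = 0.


By Vieta's formulas for x^3 + bx^2 + cx + d = 0:
  r1 + r2 + r3 = -b/a = 6
  r1*r2 + r1*r3 + r2*r3 = c/a = 4
  r1*r2*r3 = -d/a = -8


Sum = 6


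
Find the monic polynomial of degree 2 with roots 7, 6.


A monic polynomial with roots 7, 6 is:
p(x) = (x - 7)(x - 6)
After multiplying by (x - 7): x - 7
After multiplying by (x - 6): x^2 - 13x + 42

x^2 - 13x + 42


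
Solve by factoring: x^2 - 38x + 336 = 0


We need two numbers that multiply to 336 and add to -38.
Those numbers are -24 and -14 (since (-24) * (-14) = 336 and (-24) + (-14) = -38).
So x^2 - 38x + 336 = (x - 24)(x - 14) = 0
Setting each factor to zero: x = 24 or x = 14

x = 14, x = 24


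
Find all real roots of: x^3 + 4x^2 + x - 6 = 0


Let p(x) = x^3 + 4x^2 + x - 6. By the rational root theorem (leading coefficient 1), any rational root is an integer divisor of 6: try ±1, ±2, ... in turn.
Test x = 1: value = 0 ✓, so (x - 1) is a factor.
Synthetic division by (x - 1): bring down 1; 1(1) + 4 = 5; 5(1) + 1 = 6; 6(1) - 6 = 0 → quotient x^2 + 5x + 6, remainder 0.
Solve the quadratic x^2 + 5x + 6 = 0: discriminant = 5^2 - 4(1)(6) = 25 - 24 = 1.
sqrt(1) = 1, so x = (-5 ± 1)/2: x = -2 or x = -3.

x = -3, x = -2, x = 1


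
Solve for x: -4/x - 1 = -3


Subtract -1 from both sides: -4/x = -2
Multiply both sides by x: -4 = -2 * x
Divide by -2: x = 2

x = 2


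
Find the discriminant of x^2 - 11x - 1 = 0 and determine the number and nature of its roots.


For ax^2 + bx + c = 0, discriminant D = b^2 - 4ac
Here a = 1, b = -11, c = -1
D = (-11)^2 - 4(1)(-1) = 121 + 4 = 125

D = 125 > 0 but not a perfect square
The equation has 2 distinct real irrational roots.

Discriminant = 125, 2 distinct real irrational roots


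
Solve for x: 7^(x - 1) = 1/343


Express both sides with the same base.
1/343 = 7^(-3)
Since the bases match, equate exponents: x - 1 = -3
So x = -3 - (-1) = -2

x = -2


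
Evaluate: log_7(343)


We need the exponent such that 7^? = 343
7^3 = 343
Therefore log_7(343) = 3

3


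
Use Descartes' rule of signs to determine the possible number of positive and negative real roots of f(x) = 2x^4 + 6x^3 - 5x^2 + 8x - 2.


Descartes' rule of signs:

For positive roots, count sign changes in f(x) = 2x^4 + 6x^3 - 5x^2 + 8x - 2:
Signs of coefficients: +, +, -, +, -
Number of sign changes: 3
Possible positive real roots: 3, 1

For negative roots, examine f(-x) = 2x^4 - 6x^3 - 5x^2 - 8x - 2:
Signs of coefficients: +, -, -, -, -
Number of sign changes: 1
Possible negative real roots: 1

Positive roots: 3 or 1; Negative roots: 1


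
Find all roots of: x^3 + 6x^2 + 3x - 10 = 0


Let p(x) = x^3 + 6x^2 + 3x - 10. By the rational root theorem (leading coefficient 1), any rational root is an integer divisor of 10: try ±1, ±2, ... in turn.
Test x = 1: value = 0 ✓, so (x - 1) is a factor.
Synthetic division by (x - 1): bring down 1; 1(1) + 6 = 7; 7(1) + 3 = 10; 10(1) - 10 = 0 → quotient x^2 + 7x + 10, remainder 0.
Solve the quadratic x^2 + 7x + 10 = 0: discriminant = 7^2 - 4(1)(10) = 49 - 40 = 9.
sqrt(9) = 3, so x = (-7 ± 3)/2: x = -2 or x = -5.
Collecting all roots found:

x = -5, x = -2, x = 1


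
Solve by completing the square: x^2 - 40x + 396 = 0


Start: x^2 - 40x + 396 = 0
Move constant: x^2 - 40x = -396
Half of -40 is -20, squared is 400
Add 400 to both sides: x^2 - 40x + 400 = 4
(x - 20)^2 = 4
x - 20 = ±2
x = 20 + 2 = 22 or x = 20 - 2 = 18

x = 18, x = 22


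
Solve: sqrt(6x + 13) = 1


Square both sides: 6x + 13 = 1^2 = 1
6x = 1 - 13 = -12
x = -2
Check: sqrt(6*(-2) + 13) = sqrt(1) = 1 ✓

x = -2


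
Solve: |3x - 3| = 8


An absolute value equation |expr| = 8 gives two cases:
Case 1: 3x - 3 = 8
  3x = 11, so x = 11/3
Case 2: 3x - 3 = -8
  3x = -5, so x = -5/3

x = -5/3, x = 11/3


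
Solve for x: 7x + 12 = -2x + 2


Starting with: 7x + 12 = -2x + 2
Move all x terms to left: (7 + 2)x = 2 - 12
Simplify: 9x = -10
Divide both sides by 9: x = -10/9

x = -10/9


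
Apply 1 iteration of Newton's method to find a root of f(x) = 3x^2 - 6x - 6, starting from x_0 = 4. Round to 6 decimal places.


Newton's method: x_(n+1) = x_n - f(x_n)/f'(x_n)
f(x) = 3x^2 - 6x - 6
f'(x) = 6x - 6

Iteration 1:
  f(4.000000) = 18.000000
  f'(4.000000) = 18.000000
  x_1 = 4.000000 - (18.000000)/(18.000000) = 3.000000

x_1 = 3.000000


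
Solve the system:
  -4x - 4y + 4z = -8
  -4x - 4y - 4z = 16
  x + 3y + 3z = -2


Using Cramer's rule. Expand each determinant along the first row.
D  = (-4)*[(-4)*3 - (-4)*3] - (-4)*[(-4)*3 - (-4)*1] + 4*[(-4)*3 - (-4)*1]
  = (-4)*(0) - (-4)*(-8) + 4*(-8) = -64
Dx = (-8)*[(-4)*3 - (-4)*3] - (-4)*[16*3 - (-4)*(-2)] + 4*[16*3 - (-4)*(-2)]
  = (-8)*(0) - (-4)*(40) + 4*(40) = 320
Dy = (-4)*[16*3 - (-4)*(-2)] - (-8)*[(-4)*3 - (-4)*1] + 4*[(-4)*(-2) - 16*1]
  = (-4)*(40) - (-8)*(-8) + 4*(-8) = -256
Dz = (-4)*[(-4)*(-2) - 16*3] - (-4)*[(-4)*(-2) - 16*1] + (-8)*[(-4)*3 - (-4)*1]
  = (-4)*(-40) - (-4)*(-8) + (-8)*(-8) = 192
x = Dx/D = 320/-64 = -5, y = Dy/D = -256/-64 = 4, z = Dz/D = 192/-64 = -3
Check eq1: (-4)(-5) + (-4)(4) + (4)(-3) = -8 = -8 ✓
Check eq2: (-4)(-5) + (-4)(4) + (-4)(-3) = 16 = 16 ✓
Check eq3: (1)(-5) + (3)(4) + (3)(-3) = -2 = -2 ✓

x = -5, y = 4, z = -3


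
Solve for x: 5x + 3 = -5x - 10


Starting with: 5x + 3 = -5x - 10
Move all x terms to left: (5 + 5)x = -10 - 3
Simplify: 10x = -13
Divide both sides by 10: x = -13/10

x = -13/10


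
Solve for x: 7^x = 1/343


Express both sides with the same base.
1/343 = 7^(-3)
Since the bases match: x = -3

x = -3


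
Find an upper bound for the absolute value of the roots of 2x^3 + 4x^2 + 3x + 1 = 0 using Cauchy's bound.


Cauchy's bound: all roots r satisfy |r| <= 1 + max(|a_i/a_n|) for i = 0,...,n-1
where a_n is the leading coefficient.

Coefficients: [2, 4, 3, 1]
Leading coefficient a_n = 2
Ratios |a_i/a_n|: 2, 3/2, 1/2
Maximum ratio: 2
Cauchy's bound: |r| <= 1 + 2 = 3

Upper bound = 3


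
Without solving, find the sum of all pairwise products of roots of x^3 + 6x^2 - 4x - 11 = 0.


By Vieta's formulas for x^3 + bx^2 + cx + d = 0:
  r1 + r2 + r3 = -b/a = -6
  r1*r2 + r1*r3 + r2*r3 = c/a = -4
  r1*r2*r3 = -d/a = 11


Sum of pairwise products = -4


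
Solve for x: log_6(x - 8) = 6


Convert to exponential form: x - 8 = 6^6 = 46656
x = 46656 + 8 = 46664
Check: log_6(46664 - 8) = log_6(46656) = log_6(46656) = 6 ✓

x = 46664


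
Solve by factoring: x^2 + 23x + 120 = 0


We need two numbers that multiply to 120 and add to 23.
Those numbers are 15 and 8 (since 15 * 8 = 120 and 15 + 8 = 23).
So x^2 + 23x + 120 = (x + 15)(x + 8) = 0
Setting each factor to zero: x = -15 or x = -8

x = -15, x = -8


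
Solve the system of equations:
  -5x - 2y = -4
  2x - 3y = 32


Using Cramer's rule:
Determinant D = (-5)(-3) - (2)(-2) = 15 + 4 = 19
Dx = (-4)(-3) - (32)(-2) = 12 + 64 = 76
Dy = (-5)(32) - (2)(-4) = -160 + 8 = -152
x = Dx/D = 76/19 = 4
y = Dy/D = -152/19 = -8

x = 4, y = -8


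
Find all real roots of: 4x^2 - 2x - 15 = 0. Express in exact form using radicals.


Using the quadratic formula: x = (-b ± sqrt(b^2 - 4ac)) / (2a)
Here a = 4, b = -2, c = -15
Discriminant = b^2 - 4ac = (-2)^2 - 4(4)(-15) = 4 + 240 = 244
Since discriminant = 244 > 0, there are two real roots.
x = (2 ± 2*sqrt(61)) / 8
Simplifying: x = (1 ± sqrt(61)) / 4
Numerically: x ≈ 2.2026 or x ≈ -1.7026

x = (1 + sqrt(61)) / 4 or x = (1 - sqrt(61)) / 4


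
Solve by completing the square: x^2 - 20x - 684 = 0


Start: x^2 - 20x - 684 = 0
Move constant: x^2 - 20x = 684
Half of -20 is -10, squared is 100
Add 100 to both sides: x^2 - 20x + 100 = 784
(x - 10)^2 = 784
x - 10 = ±28
x = 10 + 28 = 38 or x = 10 - 28 = -18

x = -18, x = 38


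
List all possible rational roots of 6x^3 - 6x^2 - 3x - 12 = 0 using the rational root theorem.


Rational root theorem: possible roots are ±p/q where:
  p divides the constant term (-12): p ∈ {1, 2, 3, 4, 6, 12}
  q divides the leading coefficient (6): q ∈ {1, 2, 3, 6}

All possible rational roots: -12, -6, -4, -3, -2, -3/2, -4/3, -1, -2/3, -1/2, -1/3, -1/6, 1/6, 1/3, 1/2, 2/3, 1, 4/3, 3/2, 2, 3, 4, 6, 12

-12, -6, -4, -3, -2, -3/2, -4/3, -1, -2/3, -1/2, -1/3, -1/6, 1/6, 1/3, 1/2, 2/3, 1, 4/3, 3/2, 2, 3, 4, 6, 12


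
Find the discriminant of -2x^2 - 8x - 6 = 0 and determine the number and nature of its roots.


For ax^2 + bx + c = 0, discriminant D = b^2 - 4ac
Here a = -2, b = -8, c = -6
D = (-8)^2 - 4(-2)(-6) = 64 - 48 = 16

D = 16 > 0 and is a perfect square (sqrt = 4)
The equation has 2 distinct real rational roots.

Discriminant = 16, 2 distinct real rational roots


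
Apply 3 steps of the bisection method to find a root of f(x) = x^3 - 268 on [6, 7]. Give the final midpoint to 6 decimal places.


f(x) = x^3 - 268
f(6) = -52 < 0
f(7) = 75 > 0

Step 1: midpoint = (6.000000 + 7.000000)/2 = 6.500000
  f(6.500000) = 6.625000
  f(mid) > 0, so root is in [6.000000, 6.500000]

Step 2: midpoint = (6.000000 + 6.500000)/2 = 6.250000
  f(6.250000) = -23.859375
  f(mid) < 0, so root is in [6.250000, 6.500000]

Step 3: midpoint = (6.250000 + 6.500000)/2 = 6.375000
  f(6.375000) = -8.916016
  f(mid) < 0, so root is in [6.375000, 6.500000]

midpoint = 6.375000


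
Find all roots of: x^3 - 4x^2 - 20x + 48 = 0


Let p(x) = x^3 - 4x^2 - 20x + 48. By the rational root theorem (leading coefficient 1), any rational root is an integer divisor of 48: try ±1, ±2, ... in turn.
Test x = 1: value = 25 ≠ 0.
Test x = -1: value = 63 ≠ 0.
Test x = 2: value = 0 ✓, so (x - 2) is a factor.
Synthetic division by (x - 2): bring down 1; 1(2) - 4 = -2; (-2)(2) - 20 = -24; (-24)(2) + 48 = 0 → quotient x^2 - 2x - 24, remainder 0.
Solve the quadratic x^2 - 2x - 24 = 0: discriminant = (-2)^2 - 4(1)(-24) = 4 + 96 = 100.
sqrt(100) = 10, so x = (2 ± 10)/2: x = 6 or x = -4.
Collecting all roots found:

x = -4, x = 2, x = 6


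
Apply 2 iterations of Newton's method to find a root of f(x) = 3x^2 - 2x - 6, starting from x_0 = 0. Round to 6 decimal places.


Newton's method: x_(n+1) = x_n - f(x_n)/f'(x_n)
f(x) = 3x^2 - 2x - 6
f'(x) = 6x - 2

Iteration 1:
  f(0.000000) = -6.000000
  f'(0.000000) = -2.000000
  x_1 = 0.000000 - (-6.000000)/(-2.000000) = -3.000000

Iteration 2:
  f(-3.000000) = 27.000000
  f'(-3.000000) = -20.000000
  x_2 = -3.000000 - (27.000000)/(-20.000000) = -1.650000

x_2 = -1.650000


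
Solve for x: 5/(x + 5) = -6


Multiply both sides by (x + 5): 5 = -6(x + 5)
Distribute: 5 = -6x - 30
-6x = 5 + 30 = 35
x = -35/6

x = -35/6


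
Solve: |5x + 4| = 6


An absolute value equation |expr| = 6 gives two cases:
Case 1: 5x + 4 = 6
  5x = 2, so x = 2/5
Case 2: 5x + 4 = -6
  5x = -10, so x = -2

x = -2, x = 2/5


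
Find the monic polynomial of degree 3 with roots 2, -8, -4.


A monic polynomial with roots 2, -8, -4 is:
p(x) = (x - 2)(x + 8)(x + 4)
After multiplying by (x - 2): x - 2
After multiplying by (x + 8): x^2 + 6x - 16
After multiplying by (x + 4): x^3 + 10x^2 + 8x - 64

x^3 + 10x^2 + 8x - 64


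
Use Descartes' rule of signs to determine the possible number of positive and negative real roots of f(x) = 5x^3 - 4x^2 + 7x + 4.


Descartes' rule of signs:

For positive roots, count sign changes in f(x) = 5x^3 - 4x^2 + 7x + 4:
Signs of coefficients: +, -, +, +
Number of sign changes: 2
Possible positive real roots: 2, 0

For negative roots, examine f(-x) = -5x^3 - 4x^2 - 7x + 4:
Signs of coefficients: -, -, -, +
Number of sign changes: 1
Possible negative real roots: 1

Positive roots: 2 or 0; Negative roots: 1


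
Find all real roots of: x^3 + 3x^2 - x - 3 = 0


Let p(x) = x^3 + 3x^2 - x - 3. By the rational root theorem (leading coefficient 1), any rational root is an integer divisor of 3: try ±1, ±2, ... in turn.
Test x = 1: value = 0 ✓, so (x - 1) is a factor.
Synthetic division by (x - 1): bring down 1; 1(1) + 3 = 4; 4(1) - 1 = 3; 3(1) - 3 = 0 → quotient x^2 + 4x + 3, remainder 0.
Solve the quadratic x^2 + 4x + 3 = 0: discriminant = 4^2 - 4(1)(3) = 16 - 12 = 4.
sqrt(4) = 2, so x = (-4 ± 2)/2: x = -1 or x = -3.

x = -3, x = -1, x = 1


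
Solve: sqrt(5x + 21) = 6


Square both sides: 5x + 21 = 6^2 = 36
5x = 36 - 21 = 15
x = 3
Check: sqrt(5*3 + 21) = sqrt(36) = 6 ✓

x = 3


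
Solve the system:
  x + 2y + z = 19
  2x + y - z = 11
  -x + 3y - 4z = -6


Using Cramer's rule. Expand each determinant along the first row.
D  = 1*[1*(-4) - (-1)*3] - 2*[2*(-4) - (-1)*(-1)] + 1*[2*3 - 1*(-1)]
  = 1*(-1) - 2*(-9) + 1*(7) = 24
Dx = 19*[1*(-4) - (-1)*3] - 2*[11*(-4) - (-1)*(-6)] + 1*[11*3 - 1*(-6)]
  = 19*(-1) - 2*(-50) + 1*(39) = 120
Dy = 1*[11*(-4) - (-1)*(-6)] - 19*[2*(-4) - (-1)*(-1)] + 1*[2*(-6) - 11*(-1)]
  = 1*(-50) - 19*(-9) + 1*(-1) = 120
Dz = 1*[1*(-6) - 11*3] - 2*[2*(-6) - 11*(-1)] + 19*[2*3 - 1*(-1)]
  = 1*(-39) - 2*(-1) + 19*(7) = 96
x = Dx/D = 120/24 = 5, y = Dy/D = 120/24 = 5, z = Dz/D = 96/24 = 4
Check eq1: (1)(5) + (2)(5) + (1)(4) = 19 = 19 ✓
Check eq2: (2)(5) + (1)(5) + (-1)(4) = 11 = 11 ✓
Check eq3: (-1)(5) + (3)(5) + (-4)(4) = -6 = -6 ✓

x = 5, y = 5, z = 4


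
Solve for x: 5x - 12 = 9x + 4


Starting with: 5x - 12 = 9x + 4
Move all x terms to left: (5 - 9)x = 4 + 12
Simplify: -4x = 16
Divide both sides by -4: x = -4

x = -4


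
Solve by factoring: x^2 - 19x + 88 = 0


We need two numbers that multiply to 88 and add to -19.
Those numbers are -11 and -8 (since (-11) * (-8) = 88 and (-11) + (-8) = -19).
So x^2 - 19x + 88 = (x - 11)(x - 8) = 0
Setting each factor to zero: x = 11 or x = 8

x = 8, x = 11


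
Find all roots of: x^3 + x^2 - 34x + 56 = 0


Let p(x) = x^3 + x^2 - 34x + 56. By the rational root theorem (leading coefficient 1), any rational root is an integer divisor of 56: try ±1, ±2, ... in turn.
Test x = 1: value = 24 ≠ 0.
Test x = -1: value = 90 ≠ 0.
Test x = 2: value = 0 ✓, so (x - 2) is a factor.
Synthetic division by (x - 2): bring down 1; 1(2) + 1 = 3; 3(2) - 34 = -28; (-28)(2) + 56 = 0 → quotient x^2 + 3x - 28, remainder 0.
Solve the quadratic x^2 + 3x - 28 = 0: discriminant = 3^2 - 4(1)(-28) = 9 + 112 = 121.
sqrt(121) = 11, so x = (-3 ± 11)/2: x = 4 or x = -7.
Collecting all roots found:

x = -7, x = 2, x = 4


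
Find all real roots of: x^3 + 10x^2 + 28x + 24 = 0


Let p(x) = x^3 + 10x^2 + 28x + 24. By the rational root theorem (leading coefficient 1), any rational root is an integer divisor of 24: try ±1, ±2, ... in turn.
Test x = 1: value = 63 ≠ 0.
Test x = -1: value = 5 ≠ 0.
Test x = 2: value = 128 ≠ 0.
Test x = -2: value = 0 ✓, so (x + 2) is a factor.
Synthetic division by (x + 2): bring down 1; 1(-2) + 10 = 8; 8(-2) + 28 = 12; 12(-2) + 24 = 0 → quotient x^2 + 8x + 12, remainder 0.
Solve the quadratic x^2 + 8x + 12 = 0: discriminant = 8^2 - 4(1)(12) = 64 - 48 = 16.
sqrt(16) = 4, so x = (-8 ± 4)/2: x = -2 or x = -6.

x = -6, x = -2 (multiplicity 2)


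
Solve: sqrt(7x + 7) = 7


Square both sides: 7x + 7 = 7^2 = 49
7x = 49 - 7 = 42
x = 6
Check: sqrt(7*6 + 7) = sqrt(49) = 7 ✓

x = 6


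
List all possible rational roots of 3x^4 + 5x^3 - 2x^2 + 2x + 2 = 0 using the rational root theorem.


Rational root theorem: possible roots are ±p/q where:
  p divides the constant term (2): p ∈ {1, 2}
  q divides the leading coefficient (3): q ∈ {1, 3}

All possible rational roots: -2, -1, -2/3, -1/3, 1/3, 2/3, 1, 2

-2, -1, -2/3, -1/3, 1/3, 2/3, 1, 2


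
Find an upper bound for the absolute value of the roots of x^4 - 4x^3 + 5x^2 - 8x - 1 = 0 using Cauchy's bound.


Cauchy's bound: all roots r satisfy |r| <= 1 + max(|a_i/a_n|) for i = 0,...,n-1
where a_n is the leading coefficient.

Coefficients: [1, -4, 5, -8, -1]
Leading coefficient a_n = 1
Ratios |a_i/a_n|: 4, 5, 8, 1
Maximum ratio: 8
Cauchy's bound: |r| <= 1 + 8 = 9

Upper bound = 9


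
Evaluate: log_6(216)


We need the exponent such that 6^? = 216
6^3 = 216
Therefore log_6(216) = 3

3


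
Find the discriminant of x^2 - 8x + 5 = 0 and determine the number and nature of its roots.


For ax^2 + bx + c = 0, discriminant D = b^2 - 4ac
Here a = 1, b = -8, c = 5
D = (-8)^2 - 4(1)(5) = 64 - 20 = 44

D = 44 > 0 but not a perfect square
The equation has 2 distinct real irrational roots.

Discriminant = 44, 2 distinct real irrational roots


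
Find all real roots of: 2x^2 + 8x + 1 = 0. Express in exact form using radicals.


Using the quadratic formula: x = (-b ± sqrt(b^2 - 4ac)) / (2a)
Here a = 2, b = 8, c = 1
Discriminant = b^2 - 4ac = 8^2 - 4(2)(1) = 64 - 8 = 56
Since discriminant = 56 > 0, there are two real roots.
x = (-8 ± 2*sqrt(14)) / 4
Simplifying: x = (-4 ± sqrt(14)) / 2
Numerically: x ≈ -0.1292 or x ≈ -3.8708

x = (-4 + sqrt(14)) / 2 or x = (-4 - sqrt(14)) / 2


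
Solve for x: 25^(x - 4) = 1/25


Express both sides with the same base.
1/25 = 25^(-1)
Since the bases match, equate exponents: x - 4 = -1
So x = -1 - (-4) = 3

x = 3


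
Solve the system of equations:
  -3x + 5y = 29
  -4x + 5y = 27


Using Cramer's rule:
Determinant D = (-3)(5) - (-4)(5) = -15 + 20 = 5
Dx = (29)(5) - (27)(5) = 145 - 135 = 10
Dy = (-3)(27) - (-4)(29) = -81 + 116 = 35
x = Dx/D = 10/5 = 2
y = Dy/D = 35/5 = 7

x = 2, y = 7


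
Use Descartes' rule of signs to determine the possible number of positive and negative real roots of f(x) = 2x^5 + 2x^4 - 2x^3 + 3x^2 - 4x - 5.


Descartes' rule of signs:

For positive roots, count sign changes in f(x) = 2x^5 + 2x^4 - 2x^3 + 3x^2 - 4x - 5:
Signs of coefficients: +, +, -, +, -, -
Number of sign changes: 3
Possible positive real roots: 3, 1

For negative roots, examine f(-x) = -2x^5 + 2x^4 + 2x^3 + 3x^2 + 4x - 5:
Signs of coefficients: -, +, +, +, +, -
Number of sign changes: 2
Possible negative real roots: 2, 0

Positive roots: 3 or 1; Negative roots: 2 or 0


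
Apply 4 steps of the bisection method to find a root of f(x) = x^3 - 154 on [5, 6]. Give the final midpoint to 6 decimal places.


f(x) = x^3 - 154
f(5) = -29 < 0
f(6) = 62 > 0

Step 1: midpoint = (5.000000 + 6.000000)/2 = 5.500000
  f(5.500000) = 12.375000
  f(mid) > 0, so root is in [5.000000, 5.500000]

Step 2: midpoint = (5.000000 + 5.500000)/2 = 5.250000
  f(5.250000) = -9.296875
  f(mid) < 0, so root is in [5.250000, 5.500000]

Step 3: midpoint = (5.250000 + 5.500000)/2 = 5.375000
  f(5.375000) = 1.287109
  f(mid) > 0, so root is in [5.250000, 5.375000]

Step 4: midpoint = (5.250000 + 5.375000)/2 = 5.312500
  f(5.312500) = -4.067139
  f(mid) < 0, so root is in [5.312500, 5.375000]

midpoint = 5.312500


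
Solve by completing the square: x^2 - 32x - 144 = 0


Start: x^2 - 32x - 144 = 0
Move constant: x^2 - 32x = 144
Half of -32 is -16, squared is 256
Add 256 to both sides: x^2 - 32x + 256 = 400
(x - 16)^2 = 400
x - 16 = ±20
x = 16 + 20 = 36 or x = 16 - 20 = -4

x = -4, x = 36


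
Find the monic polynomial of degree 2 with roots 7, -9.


A monic polynomial with roots 7, -9 is:
p(x) = (x - 7)(x + 9)
After multiplying by (x - 7): x - 7
After multiplying by (x + 9): x^2 + 2x - 63

x^2 + 2x - 63


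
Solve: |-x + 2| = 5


An absolute value equation |expr| = 5 gives two cases:
Case 1: -x + 2 = 5
  -x = 3, so x = -3
Case 2: -x + 2 = -5
  -x = -7, so x = 7

x = -3, x = 7


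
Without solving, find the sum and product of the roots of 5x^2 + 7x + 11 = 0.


By Vieta's formulas for ax^2 + bx + c = 0:
  Sum of roots = -b/a
  Product of roots = c/a

Here a = 5, b = 7, c = 11
Sum = -(7)/5 = -7/5
Product = 11/5 = 11/5

Sum = -7/5, Product = 11/5


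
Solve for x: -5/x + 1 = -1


Subtract 1 from both sides: -5/x = -2
Multiply both sides by x: -5 = -2 * x
Divide by -2: x = 5/2

x = 5/2


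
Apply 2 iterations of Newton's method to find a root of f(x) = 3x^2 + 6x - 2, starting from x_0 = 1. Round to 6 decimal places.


Newton's method: x_(n+1) = x_n - f(x_n)/f'(x_n)
f(x) = 3x^2 + 6x - 2
f'(x) = 6x + 6

Iteration 1:
  f(1.000000) = 7.000000
  f'(1.000000) = 12.000000
  x_1 = 1.000000 - (7.000000)/(12.000000) = 0.416667

Iteration 2:
  f(0.416667) = 1.020833
  f'(0.416667) = 8.500000
  x_2 = 0.416667 - (1.020833)/(8.500000) = 0.296569

x_2 = 0.296569


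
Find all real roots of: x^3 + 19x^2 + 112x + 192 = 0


Let p(x) = x^3 + 19x^2 + 112x + 192. By the rational root theorem (leading coefficient 1), any rational root is an integer divisor of 192: try ±1, ±2, ... in turn.
Test x = 1: value = 324 ≠ 0.
Test x = -1: value = 98 ≠ 0.
Test x = 2: value = 500 ≠ 0.
Test x = -2: value = 36 ≠ 0.
Test x = 3: value = 726 ≠ 0.
Test x = -3: value = 0 ✓, so (x + 3) is a factor.
Synthetic division by (x + 3): bring down 1; 1(-3) + 19 = 16; 16(-3) + 112 = 64; 64(-3) + 192 = 0 → quotient x^2 + 16x + 64, remainder 0.
Solve the quadratic x^2 + 16x + 64 = 0: discriminant = 16^2 - 4(1)(64) = 256 - 256 = 0.
Discriminant = 0, so a double root: x = -16/2 = -8.

x = -8 (multiplicity 2), x = -3


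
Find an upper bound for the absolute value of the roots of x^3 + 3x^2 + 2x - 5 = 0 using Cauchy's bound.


Cauchy's bound: all roots r satisfy |r| <= 1 + max(|a_i/a_n|) for i = 0,...,n-1
where a_n is the leading coefficient.

Coefficients: [1, 3, 2, -5]
Leading coefficient a_n = 1
Ratios |a_i/a_n|: 3, 2, 5
Maximum ratio: 5
Cauchy's bound: |r| <= 1 + 5 = 6

Upper bound = 6


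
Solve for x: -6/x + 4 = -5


Subtract 4 from both sides: -6/x = -9
Multiply both sides by x: -6 = -9 * x
Divide by -9: x = 2/3

x = 2/3


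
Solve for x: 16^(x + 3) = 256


Express both sides with the same base.
256 = 16^2
Since the bases match, equate exponents: x + 3 = 2
So x = 2 - (3) = -1

x = -1


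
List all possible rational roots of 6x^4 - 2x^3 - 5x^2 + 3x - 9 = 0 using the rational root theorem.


Rational root theorem: possible roots are ±p/q where:
  p divides the constant term (-9): p ∈ {1, 3, 9}
  q divides the leading coefficient (6): q ∈ {1, 2, 3, 6}

All possible rational roots: -9, -9/2, -3, -3/2, -1, -1/2, -1/3, -1/6, 1/6, 1/3, 1/2, 1, 3/2, 3, 9/2, 9

-9, -9/2, -3, -3/2, -1, -1/2, -1/3, -1/6, 1/6, 1/3, 1/2, 1, 3/2, 3, 9/2, 9


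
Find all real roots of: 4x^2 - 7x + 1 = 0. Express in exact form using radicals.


Using the quadratic formula: x = (-b ± sqrt(b^2 - 4ac)) / (2a)
Here a = 4, b = -7, c = 1
Discriminant = b^2 - 4ac = (-7)^2 - 4(4)(1) = 49 - 16 = 33
Since discriminant = 33 > 0, there are two real roots.
x = (7 ± sqrt(33)) / 8
Numerically: x ≈ 1.5931 or x ≈ 0.1569

x = (7 + sqrt(33)) / 8 or x = (7 - sqrt(33)) / 8


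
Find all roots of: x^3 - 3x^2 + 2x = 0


The constant term is 0, so x = 0 is a root. Factor out x:
  x^2 - 3x + 2 = 0
Solve the quadratic x^2 - 3x + 2 = 0: discriminant = (-3)^2 - 4(1)(2) = 9 - 8 = 1.
sqrt(1) = 1, so x = (3 ± 1)/2: x = 2 or x = 1.
Collecting all roots found:

x = 0, x = 1, x = 2


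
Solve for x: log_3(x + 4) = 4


Convert to exponential form: x + 4 = 3^4 = 81
x = 81 - 4 = 77
Check: log_3(77 + 4) = log_3(81) = log_3(81) = 4 ✓

x = 77


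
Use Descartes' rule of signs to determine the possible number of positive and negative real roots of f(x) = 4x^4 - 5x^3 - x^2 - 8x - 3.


Descartes' rule of signs:

For positive roots, count sign changes in f(x) = 4x^4 - 5x^3 - x^2 - 8x - 3:
Signs of coefficients: +, -, -, -, -
Number of sign changes: 1
Possible positive real roots: 1

For negative roots, examine f(-x) = 4x^4 + 5x^3 - x^2 + 8x - 3:
Signs of coefficients: +, +, -, +, -
Number of sign changes: 3
Possible negative real roots: 3, 1

Positive roots: 1; Negative roots: 3 or 1


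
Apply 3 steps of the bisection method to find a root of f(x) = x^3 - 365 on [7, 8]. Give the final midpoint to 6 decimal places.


f(x) = x^3 - 365
f(7) = -22 < 0
f(8) = 147 > 0

Step 1: midpoint = (7.000000 + 8.000000)/2 = 7.500000
  f(7.500000) = 56.875000
  f(mid) > 0, so root is in [7.000000, 7.500000]

Step 2: midpoint = (7.000000 + 7.500000)/2 = 7.250000
  f(7.250000) = 16.078125
  f(mid) > 0, so root is in [7.000000, 7.250000]

Step 3: midpoint = (7.000000 + 7.250000)/2 = 7.125000
  f(7.125000) = -3.294922
  f(mid) < 0, so root is in [7.125000, 7.250000]

midpoint = 7.125000


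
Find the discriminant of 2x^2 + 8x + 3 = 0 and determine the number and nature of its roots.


For ax^2 + bx + c = 0, discriminant D = b^2 - 4ac
Here a = 2, b = 8, c = 3
D = (8)^2 - 4(2)(3) = 64 - 24 = 40

D = 40 > 0 but not a perfect square
The equation has 2 distinct real irrational roots.

Discriminant = 40, 2 distinct real irrational roots


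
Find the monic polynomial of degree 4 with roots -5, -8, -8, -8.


A monic polynomial with roots -5, -8, -8, -8 is:
p(x) = (x + 5)(x + 8)(x + 8)(x + 8)
After multiplying by (x + 5): x + 5
After multiplying by (x + 8): x^2 + 13x + 40
After multiplying by (x + 8): x^3 + 21x^2 + 144x + 320
After multiplying by (x + 8): x^4 + 29x^3 + 312x^2 + 1472x + 2560

x^4 + 29x^3 + 312x^2 + 1472x + 2560


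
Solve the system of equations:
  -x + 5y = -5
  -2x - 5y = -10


Using Cramer's rule:
Determinant D = (-1)(-5) - (-2)(5) = 5 + 10 = 15
Dx = (-5)(-5) - (-10)(5) = 25 + 50 = 75
Dy = (-1)(-10) - (-2)(-5) = 10 - 10 = 0
x = Dx/D = 75/15 = 5
y = Dy/D = 0/15 = 0

x = 5, y = 0


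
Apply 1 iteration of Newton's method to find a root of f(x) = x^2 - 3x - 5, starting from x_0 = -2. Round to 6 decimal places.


Newton's method: x_(n+1) = x_n - f(x_n)/f'(x_n)
f(x) = x^2 - 3x - 5
f'(x) = 2x - 3

Iteration 1:
  f(-2.000000) = 5.000000
  f'(-2.000000) = -7.000000
  x_1 = -2.000000 - (5.000000)/(-7.000000) = -1.285714

x_1 = -1.285714


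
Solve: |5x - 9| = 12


An absolute value equation |expr| = 12 gives two cases:
Case 1: 5x - 9 = 12
  5x = 21, so x = 21/5
Case 2: 5x - 9 = -12
  5x = -3, so x = -3/5

x = -3/5, x = 21/5


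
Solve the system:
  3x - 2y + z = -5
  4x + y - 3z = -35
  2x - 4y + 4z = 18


Using Cramer's rule. Expand each determinant along the first row.
D  = 3*[1*4 - (-3)*(-4)] - (-2)*[4*4 - (-3)*2] + 1*[4*(-4) - 1*2]
  = 3*(-8) - (-2)*(22) + 1*(-18) = 2
Dx = (-5)*[1*4 - (-3)*(-4)] - (-2)*[(-35)*4 - (-3)*18] + 1*[(-35)*(-4) - 1*18]
  = (-5)*(-8) - (-2)*(-86) + 1*(122) = -10
Dy = 3*[(-35)*4 - (-3)*18] - (-5)*[4*4 - (-3)*2] + 1*[4*18 - (-35)*2]
  = 3*(-86) - (-5)*(22) + 1*(142) = -6
Dz = 3*[1*18 - (-35)*(-4)] - (-2)*[4*18 - (-35)*2] + (-5)*[4*(-4) - 1*2]
  = 3*(-122) - (-2)*(142) + (-5)*(-18) = 8
x = Dx/D = -10/2 = -5, y = Dy/D = -6/2 = -3, z = Dz/D = 8/2 = 4
Check eq1: (3)(-5) + (-2)(-3) + (1)(4) = -5 = -5 ✓
Check eq2: (4)(-5) + (1)(-3) + (-3)(4) = -35 = -35 ✓
Check eq3: (2)(-5) + (-4)(-3) + (4)(4) = 18 = 18 ✓

x = -5, y = -3, z = 4


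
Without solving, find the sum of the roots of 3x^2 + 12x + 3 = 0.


By Vieta's formulas for ax^2 + bx + c = 0:
  Sum of roots = -b/a
  Product of roots = c/a

Here a = 3, b = 12, c = 3
Sum = -(12)/3 = -4
Product = 3/3 = 1

Sum = -4


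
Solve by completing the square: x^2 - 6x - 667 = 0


Start: x^2 - 6x - 667 = 0
Move constant: x^2 - 6x = 667
Half of -6 is -3, squared is 9
Add 9 to both sides: x^2 - 6x + 9 = 676
(x - 3)^2 = 676
x - 3 = ±26
x = 3 + 26 = 29 or x = 3 - 26 = -23

x = -23, x = 29


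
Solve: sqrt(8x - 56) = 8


Square both sides: 8x - 56 = 8^2 = 64
8x = 64 + 56 = 120
x = 15
Check: sqrt(8*15 - 56) = sqrt(64) = 8 ✓

x = 15


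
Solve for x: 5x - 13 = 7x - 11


Starting with: 5x - 13 = 7x - 11
Move all x terms to left: (5 - 7)x = -11 + 13
Simplify: -2x = 2
Divide both sides by -2: x = -1

x = -1


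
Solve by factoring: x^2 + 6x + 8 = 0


We need two numbers that multiply to 8 and add to 6.
Those numbers are 2 and 4 (since 2 * 4 = 8 and 2 + 4 = 6).
So x^2 + 6x + 8 = (x + 2)(x + 4) = 0
Setting each factor to zero: x = -2 or x = -4

x = -4, x = -2


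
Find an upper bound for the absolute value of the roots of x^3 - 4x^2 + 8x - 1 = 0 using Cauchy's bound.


Cauchy's bound: all roots r satisfy |r| <= 1 + max(|a_i/a_n|) for i = 0,...,n-1
where a_n is the leading coefficient.

Coefficients: [1, -4, 8, -1]
Leading coefficient a_n = 1
Ratios |a_i/a_n|: 4, 8, 1
Maximum ratio: 8
Cauchy's bound: |r| <= 1 + 8 = 9

Upper bound = 9


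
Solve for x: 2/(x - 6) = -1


Multiply both sides by (x - 6): 2 = -1(x - 6)
Distribute: 2 = -x + 6
-x = 2 - 6 = -4
x = 4

x = 4


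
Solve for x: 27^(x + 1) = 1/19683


Express both sides with the same base.
1/19683 = 27^(-3)
Since the bases match, equate exponents: x + 1 = -3
So x = -3 - (1) = -4

x = -4


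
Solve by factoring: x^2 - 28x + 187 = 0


We need two numbers that multiply to 187 and add to -28.
Those numbers are -17 and -11 (since (-17) * (-11) = 187 and (-17) + (-11) = -28).
So x^2 - 28x + 187 = (x - 17)(x - 11) = 0
Setting each factor to zero: x = 17 or x = 11

x = 11, x = 17


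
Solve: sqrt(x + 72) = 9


Square both sides: x + 72 = 9^2 = 81
x = 81 - 72 = 9
x = 9
Check: sqrt(1*9 + 72) = sqrt(81) = 9 ✓

x = 9


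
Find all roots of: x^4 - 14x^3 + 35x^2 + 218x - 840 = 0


Let p(x) = x^4 - 14x^3 + 35x^2 + 218x - 840. By the rational root theorem (leading coefficient 1), any rational root is an integer divisor of 840: try ±1, ±2, ... in turn.
Test x = 1: value = -600 ≠ 0.
Test x = -1: value = -1008 ≠ 0.
Test x = 2: value = -360 ≠ 0.
Test x = -2: value = -1008 ≠ 0.
Test x = 3: value = -168 ≠ 0.
Test x = -3: value = -720 ≠ 0.
Test x = 4: value = -48 ≠ 0.
Test x = -4: value = 0 ✓, so (x + 4) is a factor.
Synthetic division by (x + 4): bring down 1; 1(-4) - 14 = -18; (-18)(-4) + 35 = 107; 107(-4) + 218 = -210; (-210)(-4) - 840 = 0 → quotient x^3 - 18x^2 + 107x - 210, remainder 0.
Continue with the quotient x^3 - 18x^2 + 107x - 210 (candidates must divide 210).
Test x = 5: value = 0 ✓, so (x - 5) is a factor.
Synthetic division by (x - 5): bring down 1; 1(5) - 18 = -13; (-13)(5) + 107 = 42; 42(5) - 210 = 0 → quotient x^2 - 13x + 42, remainder 0.
Solve the quadratic x^2 - 13x + 42 = 0: discriminant = (-13)^2 - 4(1)(42) = 169 - 168 = 1.
sqrt(1) = 1, so x = (13 ± 1)/2: x = 7 or x = 6.
Collecting all roots found:

x = -4, x = 5, x = 6, x = 7
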